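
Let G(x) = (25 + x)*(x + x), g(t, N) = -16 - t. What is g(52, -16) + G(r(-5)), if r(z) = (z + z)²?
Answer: 24932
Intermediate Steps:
r(z) = 4*z² (r(z) = (2*z)² = 4*z²)
G(x) = 2*x*(25 + x) (G(x) = (25 + x)*(2*x) = 2*x*(25 + x))
g(52, -16) + G(r(-5)) = (-16 - 1*52) + 2*(4*(-5)²)*(25 + 4*(-5)²) = (-16 - 52) + 2*(4*25)*(25 + 4*25) = -68 + 2*100*(25 + 100) = -68 + 2*100*125 = -68 + 25000 = 24932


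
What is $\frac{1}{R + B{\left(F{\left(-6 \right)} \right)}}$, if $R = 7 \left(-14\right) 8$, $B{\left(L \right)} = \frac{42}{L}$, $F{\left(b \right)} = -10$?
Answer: $- \frac{5}{3941} \approx -0.0012687$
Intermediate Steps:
$R = -784$ ($R = \left(-98\right) 8 = -784$)
$\frac{1}{R + B{\left(F{\left(-6 \right)} \right)}} = \frac{1}{-784 + \frac{42}{-10}} = \frac{1}{-784 + 42 \left(- \frac{1}{10}\right)} = \frac{1}{-784 - \frac{21}{5}} = \frac{1}{- \frac{3941}{5}} = - \frac{5}{3941}$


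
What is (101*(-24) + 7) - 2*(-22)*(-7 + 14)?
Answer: -2109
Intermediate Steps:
(101*(-24) + 7) - 2*(-22)*(-7 + 14) = (-2424 + 7) - (-44)*7 = -2417 - 1*(-308) = -2417 + 308 = -2109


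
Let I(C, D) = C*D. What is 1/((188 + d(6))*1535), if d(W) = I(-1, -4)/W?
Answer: 3/868810 ≈ 3.4530e-6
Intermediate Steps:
d(W) = 4/W (d(W) = (-1*(-4))/W = 4/W)
1/((188 + d(6))*1535) = 1/((188 + 4/6)*1535) = 1/((188 + 4*(⅙))*1535) = 1/((188 + ⅔)*1535) = 1/((566/3)*1535) = 1/(868810/3) = 3/868810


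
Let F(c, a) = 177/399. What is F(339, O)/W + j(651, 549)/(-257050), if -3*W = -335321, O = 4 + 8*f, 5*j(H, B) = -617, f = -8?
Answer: 27744265831/57319184928250 ≈ 0.00048403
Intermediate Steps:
j(H, B) = -617/5 (j(H, B) = (⅕)*(-617) = -617/5)
O = -60 (O = 4 + 8*(-8) = 4 - 64 = -60)
F(c, a) = 59/133 (F(c, a) = 177*(1/399) = 59/133)
W = 335321/3 (W = -⅓*(-335321) = 335321/3 ≈ 1.1177e+5)
F(339, O)/W + j(651, 549)/(-257050) = 59/(133*(335321/3)) - 617/5/(-257050) = (59/133)*(3/335321) - 617/5*(-1/257050) = 177/44597693 + 617/1285250 = 27744265831/57319184928250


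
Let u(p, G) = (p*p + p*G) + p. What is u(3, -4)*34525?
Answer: 0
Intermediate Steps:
u(p, G) = p + p² + G*p (u(p, G) = (p² + G*p) + p = p + p² + G*p)
u(3, -4)*34525 = (3*(1 - 4 + 3))*34525 = (3*0)*34525 = 0*34525 = 0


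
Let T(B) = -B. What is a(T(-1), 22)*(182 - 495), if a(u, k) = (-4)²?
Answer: -5008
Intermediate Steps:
a(u, k) = 16
a(T(-1), 22)*(182 - 495) = 16*(182 - 495) = 16*(-313) = -5008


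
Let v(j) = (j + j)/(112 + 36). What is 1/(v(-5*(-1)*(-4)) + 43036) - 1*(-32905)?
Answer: 52395355447/1592322 ≈ 32905.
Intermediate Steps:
v(j) = j/74 (v(j) = (2*j)/148 = (2*j)*(1/148) = j/74)
1/(v(-5*(-1)*(-4)) + 43036) - 1*(-32905) = 1/((-5*(-1)*(-4))/74 + 43036) - 1*(-32905) = 1/((5*(-4))/74 + 43036) + 32905 = 1/((1/74)*(-20) + 43036) + 32905 = 1/(-10/37 + 43036) + 32905 = 1/(1592322/37) + 32905 = 37/1592322 + 32905 = 52395355447/1592322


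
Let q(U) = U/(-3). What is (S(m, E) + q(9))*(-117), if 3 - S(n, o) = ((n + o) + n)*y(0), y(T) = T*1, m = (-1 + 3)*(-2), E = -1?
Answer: 0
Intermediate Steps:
q(U) = -U/3 (q(U) = U*(-⅓) = -U/3)
m = -4 (m = 2*(-2) = -4)
y(T) = T
S(n, o) = 3 (S(n, o) = 3 - ((n + o) + n)*0 = 3 - (o + 2*n)*0 = 3 - 1*0 = 3 + 0 = 3)
(S(m, E) + q(9))*(-117) = (3 - ⅓*9)*(-117) = (3 - 3)*(-117) = 0*(-117) = 0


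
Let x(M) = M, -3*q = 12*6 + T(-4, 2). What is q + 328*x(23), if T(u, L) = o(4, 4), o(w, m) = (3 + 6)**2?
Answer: 7493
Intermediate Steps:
o(w, m) = 81 (o(w, m) = 9**2 = 81)
T(u, L) = 81
q = -51 (q = -(12*6 + 81)/3 = -(72 + 81)/3 = -1/3*153 = -51)
q + 328*x(23) = -51 + 328*23 = -51 + 7544 = 7493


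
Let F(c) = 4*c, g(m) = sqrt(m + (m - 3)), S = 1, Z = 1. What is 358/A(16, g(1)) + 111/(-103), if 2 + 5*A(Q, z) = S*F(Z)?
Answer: 92074/103 ≈ 893.92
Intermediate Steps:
g(m) = sqrt(-3 + 2*m) (g(m) = sqrt(m + (-3 + m)) = sqrt(-3 + 2*m))
A(Q, z) = 2/5 (A(Q, z) = -2/5 + (1*(4*1))/5 = -2/5 + (1*4)/5 = -2/5 + (1/5)*4 = -2/5 + 4/5 = 2/5)
358/A(16, g(1)) + 111/(-103) = 358/(2/5) + 111/(-103) = 358*(5/2) + 111*(-1/103) = 895 - 111/103 = 92074/103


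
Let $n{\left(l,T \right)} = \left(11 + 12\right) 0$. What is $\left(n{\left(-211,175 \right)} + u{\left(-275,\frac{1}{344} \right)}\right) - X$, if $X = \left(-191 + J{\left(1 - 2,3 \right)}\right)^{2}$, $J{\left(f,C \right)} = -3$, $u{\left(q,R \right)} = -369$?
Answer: $-38005$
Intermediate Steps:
$n{\left(l,T \right)} = 0$ ($n{\left(l,T \right)} = 23 \cdot 0 = 0$)
$X = 37636$ ($X = \left(-191 - 3\right)^{2} = \left(-194\right)^{2} = 37636$)
$\left(n{\left(-211,175 \right)} + u{\left(-275,\frac{1}{344} \right)}\right) - X = \left(0 - 369\right) - 37636 = -369 - 37636 = -38005$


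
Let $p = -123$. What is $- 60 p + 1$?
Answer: $7381$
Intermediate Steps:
$- 60 p + 1 = \left(-60\right) \left(-123\right) + 1 = 7380 + 1 = 7381$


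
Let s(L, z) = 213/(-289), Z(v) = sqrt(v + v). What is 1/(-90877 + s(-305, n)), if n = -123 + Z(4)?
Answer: -289/26263666 ≈ -1.1004e-5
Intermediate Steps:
Z(v) = sqrt(2)*sqrt(v) (Z(v) = sqrt(2*v) = sqrt(2)*sqrt(v))
n = -123 + 2*sqrt(2) (n = -123 + sqrt(2)*sqrt(4) = -123 + sqrt(2)*2 = -123 + 2*sqrt(2) ≈ -120.17)
s(L, z) = -213/289 (s(L, z) = 213*(-1/289) = -213/289)
1/(-90877 + s(-305, n)) = 1/(-90877 - 213/289) = 1/(-26263666/289) = -289/26263666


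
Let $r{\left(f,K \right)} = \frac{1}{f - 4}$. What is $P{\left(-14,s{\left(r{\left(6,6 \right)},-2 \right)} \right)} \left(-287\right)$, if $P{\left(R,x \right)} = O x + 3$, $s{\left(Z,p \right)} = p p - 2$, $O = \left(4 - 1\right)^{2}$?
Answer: $-6027$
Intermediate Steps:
$O = 9$ ($O = 3^{2} = 9$)
$r{\left(f,K \right)} = \frac{1}{-4 + f}$
$s{\left(Z,p \right)} = -2 + p^{2}$ ($s{\left(Z,p \right)} = p^{2} - 2 = -2 + p^{2}$)
$P{\left(R,x \right)} = 3 + 9 x$ ($P{\left(R,x \right)} = 9 x + 3 = 3 + 9 x$)
$P{\left(-14,s{\left(r{\left(6,6 \right)},-2 \right)} \right)} \left(-287\right) = \left(3 + 9 \left(-2 + \left(-2\right)^{2}\right)\right) \left(-287\right) = \left(3 + 9 \left(-2 + 4\right)\right) \left(-287\right) = \left(3 + 9 \cdot 2\right) \left(-287\right) = \left(3 + 18\right) \left(-287\right) = 21 \left(-287\right) = -6027$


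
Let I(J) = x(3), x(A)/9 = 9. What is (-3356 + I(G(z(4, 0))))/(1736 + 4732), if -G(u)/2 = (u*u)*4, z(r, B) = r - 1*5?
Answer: -3275/6468 ≈ -0.50634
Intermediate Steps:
z(r, B) = -5 + r (z(r, B) = r - 5 = -5 + r)
x(A) = 81 (x(A) = 9*9 = 81)
G(u) = -8*u**2 (G(u) = -2*u*u*4 = -2*u**2*4 = -8*u**2)
I(J) = 81
(-3356 + I(G(z(4, 0))))/(1736 + 4732) = (-3356 + 81)/(1736 + 4732) = -3275/6468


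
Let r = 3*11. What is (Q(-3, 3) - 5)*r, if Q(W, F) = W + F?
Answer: -165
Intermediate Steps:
r = 33
Q(W, F) = F + W
(Q(-3, 3) - 5)*r = ((3 - 3) - 5)*33 = (0 - 5)*33 = -5*33 = -165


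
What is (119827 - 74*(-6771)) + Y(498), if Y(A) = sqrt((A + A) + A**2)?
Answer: 620881 + 10*sqrt(2490) ≈ 6.2138e+5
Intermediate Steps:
Y(A) = sqrt(A**2 + 2*A) (Y(A) = sqrt(2*A + A**2) = sqrt(A**2 + 2*A))
(119827 - 74*(-6771)) + Y(498) = (119827 - 74*(-6771)) + sqrt(498*(2 + 498)) = (119827 + 501054) + sqrt(498*500) = 620881 + sqrt(249000) = 620881 + 10*sqrt(2490)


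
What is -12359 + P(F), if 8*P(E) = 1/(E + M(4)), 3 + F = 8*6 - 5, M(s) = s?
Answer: -4350367/352 ≈ -12359.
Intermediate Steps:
F = 40 (F = -3 + (8*6 - 5) = -3 + (48 - 5) = -3 + 43 = 40)
P(E) = 1/(8*(4 + E)) (P(E) = 1/(8*(E + 4)) = 1/(8*(4 + E)))
-12359 + P(F) = -12359 + 1/(8*(4 + 40)) = -12359 + (1/8)/44 = -12359 + (1/8)*(1/44) = -12359 + 1/352 = -4350367/352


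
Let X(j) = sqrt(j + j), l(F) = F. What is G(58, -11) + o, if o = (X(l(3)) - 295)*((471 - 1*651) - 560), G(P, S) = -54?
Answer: 218246 - 740*sqrt(6) ≈ 2.1643e+5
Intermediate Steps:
X(j) = sqrt(2)*sqrt(j) (X(j) = sqrt(2*j) = sqrt(2)*sqrt(j))
o = 218300 - 740*sqrt(6) (o = (sqrt(2)*sqrt(3) - 295)*((471 - 1*651) - 560) = (sqrt(6) - 295)*((471 - 651) - 560) = (-295 + sqrt(6))*(-180 - 560) = (-295 + sqrt(6))*(-740) = 218300 - 740*sqrt(6) ≈ 2.1649e+5)
G(58, -11) + o = -54 + (218300 - 740*sqrt(6)) = 218246 - 740*sqrt(6)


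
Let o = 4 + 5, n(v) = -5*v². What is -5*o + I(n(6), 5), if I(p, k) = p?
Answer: -225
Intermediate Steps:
o = 9
-5*o + I(n(6), 5) = -5*9 - 5*6² = -45 - 5*36 = -45 - 180 = -225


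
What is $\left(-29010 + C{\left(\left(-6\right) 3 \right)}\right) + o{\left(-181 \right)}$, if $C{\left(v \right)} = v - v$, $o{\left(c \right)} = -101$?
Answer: $-29111$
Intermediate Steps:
$C{\left(v \right)} = 0$
$\left(-29010 + C{\left(\left(-6\right) 3 \right)}\right) + o{\left(-181 \right)} = \left(-29010 + 0\right) - 101 = -29010 - 101 = -29111$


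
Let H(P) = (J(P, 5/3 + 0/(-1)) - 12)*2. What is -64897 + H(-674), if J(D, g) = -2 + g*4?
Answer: -194735/3 ≈ -64912.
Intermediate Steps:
J(D, g) = -2 + 4*g
H(P) = -44/3 (H(P) = ((-2 + 4*(5/3 + 0/(-1))) - 12)*2 = ((-2 + 4*(5*(1/3) + 0*(-1))) - 12)*2 = ((-2 + 4*(5/3 + 0)) - 12)*2 = ((-2 + 4*(5/3)) - 12)*2 = ((-2 + 20/3) - 12)*2 = (14/3 - 12)*2 = -22/3*2 = -44/3)
-64897 + H(-674) = -64897 - 44/3 = -194735/3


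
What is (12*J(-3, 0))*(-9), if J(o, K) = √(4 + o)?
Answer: -108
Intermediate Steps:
(12*J(-3, 0))*(-9) = (12*√(4 - 3))*(-9) = (12*√1)*(-9) = (12*1)*(-9) = 12*(-9) = -108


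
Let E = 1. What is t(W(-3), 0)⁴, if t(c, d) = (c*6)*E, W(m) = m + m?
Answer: 1679616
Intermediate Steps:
W(m) = 2*m
t(c, d) = 6*c (t(c, d) = (c*6)*1 = (6*c)*1 = 6*c)
t(W(-3), 0)⁴ = (6*(2*(-3)))⁴ = (6*(-6))⁴ = (-36)⁴ = 1679616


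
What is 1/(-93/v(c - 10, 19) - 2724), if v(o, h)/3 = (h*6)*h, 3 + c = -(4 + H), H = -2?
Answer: -2166/5900215 ≈ -0.00036711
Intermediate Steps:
c = -5 (c = -3 - (4 - 2) = -3 - 1*2 = -3 - 2 = -5)
v(o, h) = 18*h² (v(o, h) = 3*((h*6)*h) = 3*((6*h)*h) = 3*(6*h²) = 18*h²)
1/(-93/v(c - 10, 19) - 2724) = 1/(-93/(18*19²) - 2724) = 1/(-93/(18*361) - 2724) = 1/(-93/6498 - 2724) = 1/(-93*1/6498 - 2724) = 1/(-31/2166 - 2724) = 1/(-5900215/2166) = -2166/5900215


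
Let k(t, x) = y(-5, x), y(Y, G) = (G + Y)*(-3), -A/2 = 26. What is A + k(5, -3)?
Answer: -28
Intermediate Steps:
A = -52 (A = -2*26 = -52)
y(Y, G) = -3*G - 3*Y
k(t, x) = 15 - 3*x (k(t, x) = -3*x - 3*(-5) = -3*x + 15 = 15 - 3*x)
A + k(5, -3) = -52 + (15 - 3*(-3)) = -52 + (15 + 9) = -52 + 24 = -28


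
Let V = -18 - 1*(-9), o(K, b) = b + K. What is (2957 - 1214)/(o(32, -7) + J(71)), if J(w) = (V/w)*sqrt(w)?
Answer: 3093825/44294 + 15687*sqrt(71)/44294 ≈ 72.832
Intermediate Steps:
o(K, b) = K + b
V = -9 (V = -18 + 9 = -9)
J(w) = -9/sqrt(w) (J(w) = (-9/w)*sqrt(w) = -9/sqrt(w))
(2957 - 1214)/(o(32, -7) + J(71)) = (2957 - 1214)/((32 - 7) - 9*sqrt(71)/71) = 1743/(25 - 9*sqrt(71)/71)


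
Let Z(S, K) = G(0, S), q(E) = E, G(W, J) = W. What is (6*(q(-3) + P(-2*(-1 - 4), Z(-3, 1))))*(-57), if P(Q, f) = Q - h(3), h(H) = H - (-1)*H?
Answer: -342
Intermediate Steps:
h(H) = 2*H (h(H) = H + H = 2*H)
Z(S, K) = 0
P(Q, f) = -6 + Q (P(Q, f) = Q - 2*3 = Q - 1*6 = Q - 6 = -6 + Q)
(6*(q(-3) + P(-2*(-1 - 4), Z(-3, 1))))*(-57) = (6*(-3 + (-6 - 2*(-1 - 4))))*(-57) = (6*(-3 + (-6 - 2*(-5))))*(-57) = (6*(-3 + (-6 + 10)))*(-57) = (6*(-3 + 4))*(-57) = (6*1)*(-57) = 6*(-57) = -342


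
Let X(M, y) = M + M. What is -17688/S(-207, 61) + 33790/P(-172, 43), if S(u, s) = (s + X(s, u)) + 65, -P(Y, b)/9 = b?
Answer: -1903147/11997 ≈ -158.64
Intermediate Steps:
X(M, y) = 2*M
P(Y, b) = -9*b
S(u, s) = 65 + 3*s (S(u, s) = (s + 2*s) + 65 = 3*s + 65 = 65 + 3*s)
-17688/S(-207, 61) + 33790/P(-172, 43) = -17688/(65 + 3*61) + 33790/((-9*43)) = -17688/(65 + 183) + 33790/(-387) = -17688/248 + 33790*(-1/387) = -17688*1/248 - 33790/387 = -2211/31 - 33790/387 = -1903147/11997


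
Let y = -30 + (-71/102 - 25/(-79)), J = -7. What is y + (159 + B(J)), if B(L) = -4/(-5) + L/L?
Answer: 5254637/40290 ≈ 130.42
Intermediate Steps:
B(L) = 9/5 (B(L) = -4*(-⅕) + 1 = ⅘ + 1 = 9/5)
y = -244799/8058 (y = -30 + (-71*1/102 - 25*(-1/79)) = -30 + (-71/102 + 25/79) = -30 - 3059/8058 = -244799/8058 ≈ -30.380)
y + (159 + B(J)) = -244799/8058 + (159 + 9/5) = -244799/8058 + 804/5 = 5254637/40290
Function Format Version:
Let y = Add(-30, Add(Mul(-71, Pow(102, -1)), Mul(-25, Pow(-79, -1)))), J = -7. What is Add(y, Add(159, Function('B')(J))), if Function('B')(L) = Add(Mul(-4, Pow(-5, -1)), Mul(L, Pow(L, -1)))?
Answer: Rational(5254637, 40290) ≈ 130.42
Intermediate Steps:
Function('B')(L) = Rational(9, 5) (Function('B')(L) = Add(Mul(-4, Rational(-1, 5)), 1) = Add(Rational(4, 5), 1) = Rational(9, 5))
y = Rational(-244799, 8058) (y = Add(-30, Add(Mul(-71, Rational(1, 102)), Mul(-25, Rational(-1, 79)))) = Add(-30, Add(Rational(-71, 102), Rational(25, 79))) = Add(-30, Rational(-3059, 8058)) = Rational(-244799, 8058) ≈ -30.380)
Add(y, Add(159, Function('B')(J))) = Add(Rational(-244799, 8058), Add(159, Rational(9, 5))) = Add(Rational(-244799, 8058), Rational(804, 5)) = Rational(5254637, 40290)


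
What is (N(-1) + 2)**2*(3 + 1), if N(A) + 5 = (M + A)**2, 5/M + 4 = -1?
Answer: 4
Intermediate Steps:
M = -1 (M = 5/(-4 - 1) = 5/(-5) = 5*(-1/5) = -1)
N(A) = -5 + (-1 + A)**2
(N(-1) + 2)**2*(3 + 1) = ((-5 + (-1 - 1)**2) + 2)**2*(3 + 1) = ((-5 + (-2)**2) + 2)**2*4 = ((-5 + 4) + 2)**2*4 = (-1 + 2)**2*4 = 1**2*4 = 1*4 = 4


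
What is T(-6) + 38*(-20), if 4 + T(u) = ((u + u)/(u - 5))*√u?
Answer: -764 + 12*I*√6/11 ≈ -764.0 + 2.6722*I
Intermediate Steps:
T(u) = -4 + 2*u^(3/2)/(-5 + u) (T(u) = -4 + ((u + u)/(u - 5))*√u = -4 + ((2*u)/(-5 + u))*√u = -4 + (2*u/(-5 + u))*√u = -4 + 2*u^(3/2)/(-5 + u))
T(-6) + 38*(-20) = 2*(10 + (-6)^(3/2) - 2*(-6))/(-5 - 6) + 38*(-20) = 2*(10 - 6*I*√6 + 12)/(-11) - 760 = 2*(-1/11)*(22 - 6*I*√6) - 760 = (-4 + 12*I*√6/11) - 760 = -764 + 12*I*√6/11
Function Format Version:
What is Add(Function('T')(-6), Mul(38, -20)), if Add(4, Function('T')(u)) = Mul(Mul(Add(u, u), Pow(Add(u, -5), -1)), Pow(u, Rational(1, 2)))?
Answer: Add(-764, Mul(Rational(12, 11), I, Pow(6, Rational(1, 2)))) ≈ Add(-764.00, Mul(2.6722, I))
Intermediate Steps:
Function('T')(u) = Add(-4, Mul(2, Pow(u, Rational(3, 2)), Pow(Add(-5, u), -1))) (Function('T')(u) = Add(-4, Mul(Mul(Add(u, u), Pow(Add(u, -5), -1)), Pow(u, Rational(1, 2)))) = Add(-4, Mul(Mul(Mul(2, u), Pow(Add(-5, u), -1)), Pow(u, Rational(1, 2)))) = Add(-4, Mul(Mul(2, u, Pow(Add(-5, u), -1)), Pow(u, Rational(1, 2)))) = Add(-4, Mul(2, Pow(u, Rational(3, 2)), Pow(Add(-5, u), -1))))
Add(Function('T')(-6), Mul(38, -20)) = Add(Mul(2, Pow(Add(-5, -6), -1), Add(10, Pow(-6, Rational(3, 2)), Mul(-2, -6))), Mul(38, -20)) = Add(Mul(2, Pow(-11, -1), Add(10, Mul(-6, I, Pow(6, Rational(1, 2))), 12)), -760) = Add(Mul(2, Rational(-1, 11), Add(22, Mul(-6, I, Pow(6, Rational(1, 2))))), -760) = Add(Add(-4, Mul(Rational(12, 11), I, Pow(6, Rational(1, 2)))), -760) = Add(-764, Mul(Rational(12, 11), I, Pow(6, Rational(1, 2))))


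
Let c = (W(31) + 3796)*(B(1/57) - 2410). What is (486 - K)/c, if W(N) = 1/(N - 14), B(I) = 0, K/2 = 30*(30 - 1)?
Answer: 3553/25920755 ≈ 0.00013707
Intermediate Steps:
K = 1740 (K = 2*(30*(30 - 1)) = 2*(30*29) = 2*870 = 1740)
W(N) = 1/(-14 + N)
c = -155524530/17 (c = (1/(-14 + 31) + 3796)*(0 - 2410) = (1/17 + 3796)*(-2410) = (64533/17)*(-2410) = -155524530/17 ≈ -9.1485e+6)
(486 - K)/c = (486 - 1*1740)/(-155524530/17) = (486 - 1740)*(-17/155524530) = -1254*(-17/155524530) = 3553/25920755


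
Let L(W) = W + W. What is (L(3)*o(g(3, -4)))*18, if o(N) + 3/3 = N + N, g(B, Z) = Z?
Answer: -972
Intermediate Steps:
L(W) = 2*W
o(N) = -1 + 2*N (o(N) = -1 + (N + N) = -1 + 2*N)
(L(3)*o(g(3, -4)))*18 = ((2*3)*(-1 + 2*(-4)))*18 = (6*(-1 - 8))*18 = (6*(-9))*18 = -54*18 = -972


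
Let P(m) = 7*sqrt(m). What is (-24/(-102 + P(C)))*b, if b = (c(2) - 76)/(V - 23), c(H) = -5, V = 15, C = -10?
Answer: 12393/5447 + 1701*I*sqrt(10)/10894 ≈ 2.2752 + 0.49376*I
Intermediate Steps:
b = 81/8 (b = (-5 - 76)/(15 - 23) = -81/(-8) = -81*(-1/8) = 81/8 ≈ 10.125)
(-24/(-102 + P(C)))*b = -24/(-102 + 7*sqrt(-10))*(81/8) = -24/(-102 + 7*(I*sqrt(10)))*(81/8) = -24/(-102 + 7*I*sqrt(10))*(81/8) = -243/(-102 + 7*I*sqrt(10))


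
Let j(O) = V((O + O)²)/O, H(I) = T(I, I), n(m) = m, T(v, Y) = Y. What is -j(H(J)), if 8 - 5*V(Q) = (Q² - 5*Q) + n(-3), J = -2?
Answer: -33/2 ≈ -16.500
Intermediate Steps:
V(Q) = 11/5 + Q - Q²/5 (V(Q) = 8/5 - ((Q² - 5*Q) - 3)/5 = 8/5 - (-3 + Q² - 5*Q)/5 = 8/5 + (⅗ + Q - Q²/5) = 11/5 + Q - Q²/5)
H(I) = I
j(O) = (11/5 + 4*O² - 16*O⁴/5)/O (j(O) = (11/5 + (O + O)² - (O + O)⁴/5)/O = (11/5 + (2*O)² - 16*O⁴/5)/O = (11/5 + 4*O² - 16*O⁴/5)/O)
-j(H(J)) = -(11 - 16*(-2)⁴ + 20*(-2)²)/(5*(-2)) = -(-1)*(11 - 16*16 + 20*4)/(5*2) = -(-1)*(11 - 256 + 80)/(5*2) = -(-1)*(-165)/(5*2) = -1*33/2 = -33/2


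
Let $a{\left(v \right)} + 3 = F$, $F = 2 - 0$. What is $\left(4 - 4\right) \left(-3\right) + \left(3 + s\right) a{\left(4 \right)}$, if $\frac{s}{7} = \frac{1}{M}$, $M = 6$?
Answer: $- \frac{25}{6} \approx -4.1667$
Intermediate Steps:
$s = \frac{7}{6} \approx 1.1667$
$F = 2$ ($F = 2 + 0 = 2$)
$a{\left(v \right)} = -1$ ($a{\left(v \right)} = -3 + 2 = -1$)
$\left(4 - 4\right) \left(-3\right) + \left(3 + s\right) a{\left(4 \right)} = \left(4 - 4\right) \left(-3\right) + \left(3 + \frac{7}{6}\right) \left(-1\right) = 0 \left(-3\right) + \frac{25}{6} \left(-1\right) = 0 - \frac{25}{6} = - \frac{25}{6}$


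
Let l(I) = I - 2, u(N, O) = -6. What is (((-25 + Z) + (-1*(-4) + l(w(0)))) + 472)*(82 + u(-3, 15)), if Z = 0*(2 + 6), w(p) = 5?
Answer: 34504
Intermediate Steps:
Z = 0 (Z = 0*8 = 0)
l(I) = -2 + I
(((-25 + Z) + (-1*(-4) + l(w(0)))) + 472)*(82 + u(-3, 15)) = (((-25 + 0) + (-1*(-4) + (-2 + 5))) + 472)*(82 - 6) = ((-25 + (4 + 3)) + 472)*76 = ((-25 + 7) + 472)*76 = (-18 + 472)*76 = 454*76 = 34504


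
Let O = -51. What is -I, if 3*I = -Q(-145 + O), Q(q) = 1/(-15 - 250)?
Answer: -1/795 ≈ -0.0012579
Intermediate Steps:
Q(q) = -1/265 (Q(q) = 1/(-265) = -1/265)
I = 1/795 (I = (-1*(-1/265))/3 = (⅓)*(1/265) = 1/795 ≈ 0.0012579)
-I = -1*1/795 = -1/795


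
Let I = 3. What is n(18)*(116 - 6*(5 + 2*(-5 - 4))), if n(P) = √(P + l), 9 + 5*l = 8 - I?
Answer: 194*√430/5 ≈ 804.57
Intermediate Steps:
l = -⅘ (l = -9/5 + (8 - 1*3)/5 = -9/5 + (8 - 3)/5 = -9/5 + (⅕)*5 = -9/5 + 1 = -⅘ ≈ -0.80000)
n(P) = √(-⅘ + P) (n(P) = √(P - ⅘) = √(-⅘ + P))
n(18)*(116 - 6*(5 + 2*(-5 - 4))) = (√(-20 + 25*18)/5)*(116 - 6*(5 + 2*(-5 - 4))) = (√(-20 + 450)/5)*(116 - 6*(5 + 2*(-9))) = (√430/5)*(116 - 6*(5 - 18)) = (√430/5)*(116 - 6*(-13)) = (√430/5)*(116 + 78) = (√430/5)*194 = 194*√430/5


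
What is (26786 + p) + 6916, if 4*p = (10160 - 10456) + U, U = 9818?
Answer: 72165/2 ≈ 36083.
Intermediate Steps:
p = 4761/2 (p = ((10160 - 10456) + 9818)/4 = (-296 + 9818)/4 = (1/4)*9522 = 4761/2 ≈ 2380.5)
(26786 + p) + 6916 = (26786 + 4761/2) + 6916 = 58333/2 + 6916 = 72165/2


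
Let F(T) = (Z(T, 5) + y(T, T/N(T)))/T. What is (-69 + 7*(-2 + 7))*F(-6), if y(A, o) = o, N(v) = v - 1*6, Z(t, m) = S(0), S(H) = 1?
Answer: 17/2 ≈ 8.5000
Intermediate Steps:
Z(t, m) = 1
N(v) = -6 + v (N(v) = v - 6 = -6 + v)
F(T) = (1 + T/(-6 + T))/T
(-69 + 7*(-2 + 7))*F(-6) = (-69 + 7*(-2 + 7))*(2*(-3 - 6)/(-6*(-6 - 6))) = (-69 + 7*5)*(2*(-⅙)*(-9)/(-12)) = (-69 + 35)*(2*(-⅙)*(-1/12)*(-9)) = -34*(-¼) = 17/2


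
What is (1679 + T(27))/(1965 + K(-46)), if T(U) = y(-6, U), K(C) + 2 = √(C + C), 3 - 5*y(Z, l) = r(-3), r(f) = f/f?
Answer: 5494437/6422435 - 5598*I*√23/6422435 ≈ 0.85551 - 0.0041802*I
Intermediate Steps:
r(f) = 1
y(Z, l) = ⅖ (y(Z, l) = ⅗ - ⅕*1 = ⅗ - ⅕ = ⅖)
K(C) = -2 + √2*√C (K(C) = -2 + √(C + C) = -2 + √(2*C) = -2 + √2*√C)
T(U) = ⅖
(1679 + T(27))/(1965 + K(-46)) = (1679 + ⅖)/(1965 + (-2 + √2*√(-46))) = 8397/(5*(1965 + (-2 + √2*(I*√46)))) = 8397/(5*(1965 + (-2 + 2*I*√23))) = 8397/(5*(1963 + 2*I*√23))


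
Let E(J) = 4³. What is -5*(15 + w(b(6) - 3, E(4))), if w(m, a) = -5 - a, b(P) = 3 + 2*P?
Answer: 270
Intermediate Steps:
E(J) = 64
-5*(15 + w(b(6) - 3, E(4))) = -5*(15 + (-5 - 1*64)) = -5*(15 + (-5 - 64)) = -5*(15 - 69) = -5*(-54) = 270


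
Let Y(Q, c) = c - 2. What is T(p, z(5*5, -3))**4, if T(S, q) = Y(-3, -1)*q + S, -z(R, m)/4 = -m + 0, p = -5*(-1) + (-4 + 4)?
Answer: 2825761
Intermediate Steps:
Y(Q, c) = -2 + c
p = 5 (p = 5 + 0 = 5)
z(R, m) = 4*m (z(R, m) = -4*(-m + 0) = -(-4)*m = 4*m)
T(S, q) = S - 3*q (T(S, q) = (-2 - 1)*q + S = -3*q + S = S - 3*q)
T(p, z(5*5, -3))**4 = (5 - 12*(-3))**4 = (5 - 3*(-12))**4 = (5 + 36)**4 = 41**4 = 2825761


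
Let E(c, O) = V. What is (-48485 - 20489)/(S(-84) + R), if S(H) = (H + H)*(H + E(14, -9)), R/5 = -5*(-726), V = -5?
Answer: -34487/16551 ≈ -2.0837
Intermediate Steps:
E(c, O) = -5
R = 18150 (R = 5*(-5*(-726)) = 5*3630 = 18150)
S(H) = 2*H*(-5 + H) (S(H) = (H + H)*(H - 5) = (2*H)*(-5 + H) = 2*H*(-5 + H))
(-48485 - 20489)/(S(-84) + R) = (-48485 - 20489)/(2*(-84)*(-5 - 84) + 18150) = -68974/(2*(-84)*(-89) + 18150) = -68974/(14952 + 18150) = -68974/33102 = -68974*1/33102 = -34487/16551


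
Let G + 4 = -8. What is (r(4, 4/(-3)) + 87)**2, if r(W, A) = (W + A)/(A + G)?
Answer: 188356/25 ≈ 7534.2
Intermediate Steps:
G = -12 (G = -4 - 8 = -12)
r(W, A) = (A + W)/(-12 + A) (r(W, A) = (W + A)/(A - 12) = (A + W)/(-12 + A))
(r(4, 4/(-3)) + 87)**2 = ((4/(-3) + 4)/(-12 + 4/(-3)) + 87)**2 = ((4*(-1/3) + 4)/(-12 + 4*(-1/3)) + 87)**2 = ((-4/3 + 4)/(-12 - 4/3) + 87)**2 = ((8/3)/(-40/3) + 87)**2 = (-3/40*8/3 + 87)**2 = (-1/5 + 87)**2 = (434/5)**2 = 188356/25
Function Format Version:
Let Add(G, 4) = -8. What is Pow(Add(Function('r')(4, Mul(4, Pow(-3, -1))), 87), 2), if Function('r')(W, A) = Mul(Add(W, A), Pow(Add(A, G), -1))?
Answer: Rational(188356, 25) ≈ 7534.2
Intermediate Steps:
G = -12 (G = Add(-4, -8) = -12)
Function('r')(W, A) = Mul(Pow(Add(-12, A), -1), Add(A, W)) (Function('r')(W, A) = Mul(Add(W, A), Pow(Add(A, -12), -1)) = Mul(Add(A, W), Pow(Add(-12, A), -1)) = Mul(Pow(Add(-12, A), -1), Add(A, W)))
Pow(Add(Function('r')(4, Mul(4, Pow(-3, -1))), 87), 2) = Pow(Add(Mul(Pow(Add(-12, Mul(4, Pow(-3, -1))), -1), Add(Mul(4, Pow(-3, -1)), 4)), 87), 2) = Pow(Add(Mul(Pow(Add(-12, Mul(4, Rational(-1, 3))), -1), Add(Mul(4, Rational(-1, 3)), 4)), 87), 2) = Pow(Add(Mul(Pow(Add(-12, Rational(-4, 3)), -1), Add(Rational(-4, 3), 4)), 87), 2) = Pow(Add(Mul(Pow(Rational(-40, 3), -1), Rational(8, 3)), 87), 2) = Pow(Add(Mul(Rational(-3, 40), Rational(8, 3)), 87), 2) = Pow(Add(Rational(-1, 5), 87), 2) = Pow(Rational(434, 5), 2) = Rational(188356, 25)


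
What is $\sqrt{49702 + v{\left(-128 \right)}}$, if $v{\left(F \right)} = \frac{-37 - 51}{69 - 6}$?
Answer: $\frac{\sqrt{21917966}}{21} \approx 222.94$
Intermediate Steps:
$v{\left(F \right)} = - \frac{88}{63}$
$\sqrt{49702 + v{\left(-128 \right)}} = \sqrt{49702 - \frac{88}{63}} = \sqrt{\frac{3131138}{63}} = \frac{\sqrt{21917966}}{21}$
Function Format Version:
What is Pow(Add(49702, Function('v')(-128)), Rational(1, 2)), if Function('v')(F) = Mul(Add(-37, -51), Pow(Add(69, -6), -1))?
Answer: Mul(Rational(1, 21), Pow(21917966, Rational(1, 2))) ≈ 222.94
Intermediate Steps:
Function('v')(F) = Rational(-88, 63) (Function('v')(F) = Mul(-88, Pow(63, -1)) = Mul(-88, Rational(1, 63)) = Rational(-88, 63))
Pow(Add(49702, Function('v')(-128)), Rational(1, 2)) = Pow(Add(49702, Rational(-88, 63)), Rational(1, 2)) = Pow(Rational(3131138, 63), Rational(1, 2)) = Mul(Rational(1, 21), Pow(21917966, Rational(1, 2)))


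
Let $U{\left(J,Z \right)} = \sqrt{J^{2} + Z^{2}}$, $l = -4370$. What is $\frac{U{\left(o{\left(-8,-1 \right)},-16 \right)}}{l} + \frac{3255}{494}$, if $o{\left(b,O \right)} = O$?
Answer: $\frac{3255}{494} - \frac{\sqrt{257}}{4370} \approx 6.5854$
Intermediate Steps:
$\frac{U{\left(o{\left(-8,-1 \right)},-16 \right)}}{l} + \frac{3255}{494} = \frac{\sqrt{\left(-1\right)^{2} + \left(-16\right)^{2}}}{-4370} + \frac{3255}{494} = \sqrt{1 + 256} \left(- \frac{1}{4370}\right) + 3255 \cdot \frac{1}{494} = \sqrt{257} \left(- \frac{1}{4370}\right) + \frac{3255}{494} = - \frac{\sqrt{257}}{4370} + \frac{3255}{494} = \frac{3255}{494} - \frac{\sqrt{257}}{4370}$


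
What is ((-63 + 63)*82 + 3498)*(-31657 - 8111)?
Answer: -139108464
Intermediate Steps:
((-63 + 63)*82 + 3498)*(-31657 - 8111) = (0*82 + 3498)*(-39768) = (0 + 3498)*(-39768) = 3498*(-39768) = -139108464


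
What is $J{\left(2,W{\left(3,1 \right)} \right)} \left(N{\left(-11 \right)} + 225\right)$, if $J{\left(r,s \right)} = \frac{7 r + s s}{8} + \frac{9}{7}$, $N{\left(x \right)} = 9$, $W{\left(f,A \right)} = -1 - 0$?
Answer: $\frac{20709}{28} \approx 739.61$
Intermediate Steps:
$W{\left(f,A \right)} = -1$ ($W{\left(f,A \right)} = -1 + 0 = -1$)
$J{\left(r,s \right)} = \frac{9}{7} + \frac{s^{2}}{8} + \frac{7 r}{8}$ ($J{\left(r,s \right)} = \left(7 r + s^{2}\right) \frac{1}{8} + 9 \cdot \frac{1}{7} = \left(s^{2} + 7 r\right) \frac{1}{8} + \frac{9}{7} = \left(\frac{s^{2}}{8} + \frac{7 r}{8}\right) + \frac{9}{7} = \frac{9}{7} + \frac{s^{2}}{8} + \frac{7 r}{8}$)
$J{\left(2,W{\left(3,1 \right)} \right)} \left(N{\left(-11 \right)} + 225\right) = \left(\frac{9}{7} + \frac{\left(-1\right)^{2}}{8} + \frac{7}{8} \cdot 2\right) \left(9 + 225\right) = \left(\frac{9}{7} + \frac{1}{8} \cdot 1 + \frac{7}{4}\right) 234 = \left(\frac{9}{7} + \frac{1}{8} + \frac{7}{4}\right) 234 = \frac{177}{56} \cdot 234 = \frac{20709}{28}$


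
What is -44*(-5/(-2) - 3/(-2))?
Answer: -176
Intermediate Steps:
-44*(-5/(-2) - 3/(-2)) = -44*(-5*(-½) - 3*(-½)) = -44*(5/2 + 3/2) = -44*4 = -176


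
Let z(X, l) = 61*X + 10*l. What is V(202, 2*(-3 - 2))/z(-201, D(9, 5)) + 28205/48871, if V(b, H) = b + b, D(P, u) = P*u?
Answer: 313385371/577215381 ≈ 0.54293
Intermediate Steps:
z(X, l) = 10*l + 61*X
V(b, H) = 2*b
V(202, 2*(-3 - 2))/z(-201, D(9, 5)) + 28205/48871 = (2*202)/(10*(9*5) + 61*(-201)) + 28205/48871 = 404/(10*45 - 12261) + 28205*(1/48871) = 404/(450 - 12261) + 28205/48871 = 404/(-11811) + 28205/48871 = 404*(-1/11811) + 28205/48871 = -404/11811 + 28205/48871 = 313385371/577215381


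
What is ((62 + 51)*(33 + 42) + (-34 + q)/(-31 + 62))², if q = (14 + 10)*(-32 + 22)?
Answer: 68880527401/961 ≈ 7.1676e+7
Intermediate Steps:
q = -240 (q = 24*(-10) = -240)
((62 + 51)*(33 + 42) + (-34 + q)/(-31 + 62))² = ((62 + 51)*(33 + 42) + (-34 - 240)/(-31 + 62))² = (113*75 - 274/31)² = (8475 - 274*1/31)² = (8475 - 274/31)² = (262451/31)² = 68880527401/961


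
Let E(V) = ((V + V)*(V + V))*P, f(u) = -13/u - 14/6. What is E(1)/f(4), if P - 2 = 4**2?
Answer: -864/67 ≈ -12.896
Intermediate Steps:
P = 18 (P = 2 + 4**2 = 2 + 16 = 18)
f(u) = -7/3 - 13/u (f(u) = -13/u - 14*1/6 = -13/u - 7/3 = -7/3 - 13/u)
E(V) = 72*V**2 (E(V) = ((V + V)*(V + V))*18 = ((2*V)*(2*V))*18 = (4*V**2)*18 = 72*V**2)
E(1)/f(4) = (72*1**2)/(-7/3 - 13/4) = (72*1)/(-7/3 - 13*1/4) = 72/(-7/3 - 13/4) = 72/(-67/12) = 72*(-12/67) = -864/67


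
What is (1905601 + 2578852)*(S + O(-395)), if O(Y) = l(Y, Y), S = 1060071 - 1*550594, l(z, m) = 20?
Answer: 2284815350141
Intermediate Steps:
S = 509477 (S = 1060071 - 550594 = 509477)
O(Y) = 20
(1905601 + 2578852)*(S + O(-395)) = (1905601 + 2578852)*(509477 + 20) = 4484453*509497 = 2284815350141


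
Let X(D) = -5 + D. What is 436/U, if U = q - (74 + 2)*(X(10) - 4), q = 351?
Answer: 436/275 ≈ 1.5855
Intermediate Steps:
U = 275 (U = 351 - (74 + 2)*((-5 + 10) - 4) = 351 - 76*(5 - 4) = 351 - 76 = 275)
436/U = 436/275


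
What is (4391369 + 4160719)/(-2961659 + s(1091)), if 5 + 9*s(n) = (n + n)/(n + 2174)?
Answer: -125651552940/43514181929 ≈ -2.8876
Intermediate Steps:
s(n) = -5/9 + 2*n/(9*(2174 + n)) (s(n) = -5/9 + ((n + n)/(n + 2174))/9 = -5/9 + ((2*n)/(2174 + n))/9 = -5/9 + (2*n/(2174 + n))/9 = -5/9 + 2*n/(9*(2174 + n)))
(4391369 + 4160719)/(-2961659 + s(1091)) = (4391369 + 4160719)/(-2961659 + (-10870 - 3*1091)/(9*(2174 + 1091))) = 8552088/(-2961659 + (⅑)*(-10870 - 3273)/3265) = 8552088/(-2961659 + (⅑)*(1/3265)*(-14143)) = 8552088/(-2961659 - 14143/29385) = 8552088/(-87028363858/29385) = 8552088*(-29385/87028363858) = -125651552940/43514181929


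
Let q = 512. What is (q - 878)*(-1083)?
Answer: 396378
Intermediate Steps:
(q - 878)*(-1083) = (512 - 878)*(-1083) = -366*(-1083) = 396378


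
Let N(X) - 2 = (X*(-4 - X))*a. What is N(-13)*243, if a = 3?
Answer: -84807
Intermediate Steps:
N(X) = 2 + 3*X*(-4 - X) (N(X) = 2 + (X*(-4 - X))*3 = 2 + 3*X*(-4 - X))
N(-13)*243 = (2 - 12*(-13) - 3*(-13)²)*243 = (2 + 156 - 3*169)*243 = (2 + 156 - 507)*243 = -349*243 = -84807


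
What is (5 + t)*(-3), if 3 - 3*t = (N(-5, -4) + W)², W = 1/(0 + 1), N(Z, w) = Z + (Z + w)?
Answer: 151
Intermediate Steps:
N(Z, w) = w + 2*Z
W = 1 (W = 1/1 = 1)
t = -166/3 (t = 1 - ((-4 + 2*(-5)) + 1)²/3 = 1 - ((-4 - 10) + 1)²/3 = 1 - (-14 + 1)²/3 = 1 - ⅓*(-13)² = 1 - ⅓*169 = 1 - 169/3 = -166/3 ≈ -55.333)
(5 + t)*(-3) = (5 - 166/3)*(-3) = -151/3*(-3) = 151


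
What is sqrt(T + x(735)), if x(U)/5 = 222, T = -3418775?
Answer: I*sqrt(3417665) ≈ 1848.7*I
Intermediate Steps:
x(U) = 1110 (x(U) = 5*222 = 1110)
sqrt(T + x(735)) = sqrt(-3418775 + 1110) = sqrt(-3417665) = I*sqrt(3417665)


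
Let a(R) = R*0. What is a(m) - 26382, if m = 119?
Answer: -26382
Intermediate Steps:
a(R) = 0
a(m) - 26382 = 0 - 26382 = -26382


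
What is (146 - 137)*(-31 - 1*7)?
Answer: -342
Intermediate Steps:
(146 - 137)*(-31 - 1*7) = 9*(-31 - 7) = 9*(-38) = -342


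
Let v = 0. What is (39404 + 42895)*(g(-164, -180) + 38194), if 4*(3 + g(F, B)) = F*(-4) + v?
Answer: 3156578145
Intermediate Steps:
g(F, B) = -3 - F (g(F, B) = -3 + (F*(-4) + 0)/4 = -3 + (-4*F + 0)/4 = -3 + (-4*F)/4 = -3 - F)
(39404 + 42895)*(g(-164, -180) + 38194) = (39404 + 42895)*((-3 - 1*(-164)) + 38194) = 82299*((-3 + 164) + 38194) = 82299*(161 + 38194) = 82299*38355 = 3156578145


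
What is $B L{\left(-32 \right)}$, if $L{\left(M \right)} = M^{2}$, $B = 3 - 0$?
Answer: $3072$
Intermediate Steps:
$B = 3$ ($B = 3 + 0 = 3$)
$B L{\left(-32 \right)} = 3 \left(-32\right)^{2} = 3 \cdot 1024 = 3072$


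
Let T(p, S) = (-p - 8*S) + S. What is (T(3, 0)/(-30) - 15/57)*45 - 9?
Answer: -621/38 ≈ -16.342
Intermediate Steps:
T(p, S) = -p - 7*S
(T(3, 0)/(-30) - 15/57)*45 - 9 = ((-1*3 - 7*0)/(-30) - 15/57)*45 - 9 = ((-3 + 0)*(-1/30) - 15*1/57)*45 - 9 = (-3*(-1/30) - 5/19)*45 - 9 = (⅒ - 5/19)*45 - 9 = -31/190*45 - 9 = -279/38 - 9 = -621/38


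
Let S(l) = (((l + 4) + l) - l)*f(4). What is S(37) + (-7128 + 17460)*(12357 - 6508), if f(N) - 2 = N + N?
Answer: 60432278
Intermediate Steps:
f(N) = 2 + 2*N (f(N) = 2 + (N + N) = 2 + 2*N)
S(l) = 40 + 10*l (S(l) = (((l + 4) + l) - l)*(2 + 2*4) = (((4 + l) + l) - l)*(2 + 8) = ((4 + 2*l) - l)*10 = (4 + l)*10 = 40 + 10*l)
S(37) + (-7128 + 17460)*(12357 - 6508) = (40 + 10*37) + (-7128 + 17460)*(12357 - 6508) = (40 + 370) + 10332*5849 = 410 + 60431868 = 60432278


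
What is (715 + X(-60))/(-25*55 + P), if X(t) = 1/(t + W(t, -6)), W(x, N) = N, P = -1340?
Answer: -47189/179190 ≈ -0.26335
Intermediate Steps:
X(t) = 1/(-6 + t) (X(t) = 1/(t - 6) = 1/(-6 + t))
(715 + X(-60))/(-25*55 + P) = (715 + 1/(-6 - 60))/(-25*55 - 1340) = (715 + 1/(-66))/(-1375 - 1340) = (715 - 1/66)/(-2715) = (47189/66)*(-1/2715) = -47189/179190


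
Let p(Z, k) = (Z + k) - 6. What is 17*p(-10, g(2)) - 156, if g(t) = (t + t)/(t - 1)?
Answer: -360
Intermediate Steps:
g(t) = 2*t/(-1 + t) (g(t) = (2*t)/(-1 + t) = 2*t/(-1 + t))
p(Z, k) = -6 + Z + k
17*p(-10, g(2)) - 156 = 17*(-6 - 10 + 2*2/(-1 + 2)) - 156 = 17*(-6 - 10 + 2*2/1) - 156 = 17*(-6 - 10 + 2*2*1) - 156 = 17*(-6 - 10 + 4) - 156 = 17*(-12) - 156 = -204 - 156 = -360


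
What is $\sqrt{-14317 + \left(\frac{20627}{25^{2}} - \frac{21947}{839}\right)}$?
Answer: $\frac{i \sqrt{6295761777783}}{20975} \approx 119.63 i$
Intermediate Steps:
$\sqrt{-14317 + \left(\frac{20627}{25^{2}} - \frac{21947}{839}\right)} = \sqrt{-14317 + \left(\frac{20627}{625} - \frac{21947}{839}\right)} = \sqrt{-14317 + \frac{3589178}{524375}} = \sqrt{- \frac{7503887697}{524375}} = \frac{i \sqrt{6295761777783}}{20975}$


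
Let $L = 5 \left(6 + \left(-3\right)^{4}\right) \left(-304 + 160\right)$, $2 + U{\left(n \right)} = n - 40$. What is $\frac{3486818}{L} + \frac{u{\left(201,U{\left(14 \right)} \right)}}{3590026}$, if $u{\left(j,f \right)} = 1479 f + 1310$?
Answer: $- \frac{107933441953}{1938614040} \approx -55.676$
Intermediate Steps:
$U{\left(n \right)} = -42 + n$ ($U{\left(n \right)} = -2 + \left(n - 40\right) = -2 + \left(-40 + n\right) = -42 + n$)
$u{\left(j,f \right)} = 1310 + 1479 f$
$L = -62640$ ($L = 5 \left(6 + 81\right) \left(-144\right) = 5 \cdot 87 \left(-144\right) = 435 \left(-144\right) = -62640$)
$\frac{3486818}{L} + \frac{u{\left(201,U{\left(14 \right)} \right)}}{3590026} = \frac{3486818}{-62640} + \frac{1310 + 1479 \left(-42 + 14\right)}{3590026} = 3486818 \left(- \frac{1}{62640}\right) + \left(1310 + 1479 \left(-28\right)\right) \frac{1}{3590026} = - \frac{1743409}{31320} + \left(1310 - 41412\right) \frac{1}{3590026} = - \frac{1743409}{31320} - \frac{20051}{1795013} = - \frac{107933441953}{1938614040}$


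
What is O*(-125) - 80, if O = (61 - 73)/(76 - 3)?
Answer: -4340/73 ≈ -59.452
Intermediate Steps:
O = -12/73 ≈ -0.16438
O*(-125) - 80 = -12/73*(-125) - 80 = 1500/73 - 80 = -4340/73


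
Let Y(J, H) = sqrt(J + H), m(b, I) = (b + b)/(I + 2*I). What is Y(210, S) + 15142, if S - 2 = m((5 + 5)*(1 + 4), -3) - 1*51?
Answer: 15142 + sqrt(1349)/3 ≈ 15154.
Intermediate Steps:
m(b, I) = 2*b/(3*I) (m(b, I) = (2*b)/((3*I)) = (2*b)*(1/(3*I)) = 2*b/(3*I))
S = -541/9 (S = 2 + ((2/3)*((5 + 5)*(1 + 4))/(-3) - 1*51) = 2 + ((2/3)*(10*5)*(-1/3) - 51) = 2 + ((2/3)*50*(-1/3) - 51) = 2 + (-100/9 - 51) = 2 - 559/9 = -541/9 ≈ -60.111)
Y(J, H) = sqrt(H + J)
Y(210, S) + 15142 = sqrt(-541/9 + 210) + 15142 = sqrt(1349/9) + 15142 = sqrt(1349)/3 + 15142 = 15142 + sqrt(1349)/3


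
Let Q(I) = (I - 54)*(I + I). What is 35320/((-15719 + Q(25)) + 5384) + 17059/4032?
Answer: 1675145/1357632 ≈ 1.2339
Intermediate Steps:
Q(I) = 2*I*(-54 + I) (Q(I) = (-54 + I)*(2*I) = 2*I*(-54 + I))
35320/((-15719 + Q(25)) + 5384) + 17059/4032 = 35320/((-15719 + 2*25*(-54 + 25)) + 5384) + 17059/4032 = 35320/((-15719 + 2*25*(-29)) + 5384) + 17059*(1/4032) = 35320/((-15719 - 1450) + 5384) + 2437/576 = 35320/(-17169 + 5384) + 2437/576 = 35320/(-11785) + 2437/576 = 35320*(-1/11785) + 2437/576 = -7064/2357 + 2437/576 = 1675145/1357632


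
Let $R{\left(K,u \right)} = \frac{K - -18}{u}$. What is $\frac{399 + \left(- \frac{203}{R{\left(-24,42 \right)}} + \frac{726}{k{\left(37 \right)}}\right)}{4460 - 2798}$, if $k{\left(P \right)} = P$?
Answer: $\frac{34033}{30747} \approx 1.1069$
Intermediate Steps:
$R{\left(K,u \right)} = \frac{18 + K}{u}$ ($R{\left(K,u \right)} = \frac{K + 18}{u} = \frac{18 + K}{u}$)
$\frac{399 + \left(- \frac{203}{R{\left(-24,42 \right)}} + \frac{726}{k{\left(37 \right)}}\right)}{4460 - 2798} = \frac{399 - \left(- \frac{726}{37} + 203 \frac{42}{18 - 24}\right)}{4460 - 2798} = \frac{399 - \left(- \frac{726}{37} + \frac{203}{\frac{1}{42} \left(-6\right)}\right)}{1662} = \left(399 - \left(- \frac{726}{37} + \frac{203}{- \frac{1}{7}}\right)\right) \frac{1}{1662} = \left(399 + \left(\left(-203\right) \left(-7\right) + \frac{726}{37}\right)\right) \frac{1}{1662} = \left(399 + \left(1421 + \frac{726}{37}\right)\right) \frac{1}{1662} = \left(399 + \frac{53303}{37}\right) \frac{1}{1662} = \frac{68066}{37} \cdot \frac{1}{1662} = \frac{34033}{30747}$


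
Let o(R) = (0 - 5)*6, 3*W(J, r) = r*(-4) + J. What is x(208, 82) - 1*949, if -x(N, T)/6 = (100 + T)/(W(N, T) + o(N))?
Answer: -4667/5 ≈ -933.40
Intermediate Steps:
W(J, r) = -4*r/3 + J/3 (W(J, r) = (r*(-4) + J)/3 = (-4*r + J)/3 = (J - 4*r)/3 = -4*r/3 + J/3)
o(R) = -30 (o(R) = -5*6 = -30)
x(N, T) = -6*(100 + T)/(-30 - 4*T/3 + N/3) (x(N, T) = -6*(100 + T)/((-4*T/3 + N/3) - 30) = -6*(100 + T)/(-30 - 4*T/3 + N/3))
x(208, 82) - 1*949 = 18*(100 + 82)/(90 - 1*208 + 4*82) - 1*949 = 18*182/(90 - 208 + 328) - 949 = 18*182/210 - 949 = 18*(1/210)*182 - 949 = 78/5 - 949 = -4667/5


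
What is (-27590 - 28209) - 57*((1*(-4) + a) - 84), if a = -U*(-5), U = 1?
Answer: -51068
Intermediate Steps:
a = 5 (a = -1*1*(-5) = -1*(-5) = 5)
(-27590 - 28209) - 57*((1*(-4) + a) - 84) = (-27590 - 28209) - 57*((1*(-4) + 5) - 84) = -55799 - 57*((-4 + 5) - 84) = -55799 - 57*(1 - 84) = -55799 - 57*(-83) = -55799 + 4731 = -51068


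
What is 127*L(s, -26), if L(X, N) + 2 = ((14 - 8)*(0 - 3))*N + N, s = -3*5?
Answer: 55880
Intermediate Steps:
s = -15
L(X, N) = -2 - 17*N (L(X, N) = -2 + (((14 - 8)*(0 - 3))*N + N) = -2 + ((6*(-3))*N + N) = -2 + (-18*N + N) = -2 - 17*N)
127*L(s, -26) = 127*(-2 - 17*(-26)) = 127*(-2 + 442) = 127*440 = 55880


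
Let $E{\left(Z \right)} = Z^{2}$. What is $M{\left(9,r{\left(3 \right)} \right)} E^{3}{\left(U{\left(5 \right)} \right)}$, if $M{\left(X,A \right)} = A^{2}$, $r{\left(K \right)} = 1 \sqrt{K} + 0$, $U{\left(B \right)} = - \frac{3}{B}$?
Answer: $\frac{2187}{15625} \approx 0.13997$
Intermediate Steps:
$r{\left(K \right)} = \sqrt{K}$ ($r{\left(K \right)} = \sqrt{K} + 0 = \sqrt{K}$)
$M{\left(9,r{\left(3 \right)} \right)} E^{3}{\left(U{\left(5 \right)} \right)} = \left(\sqrt{3}\right)^{2} \left(\left(- \frac{3}{5}\right)^{2}\right)^{3} = 3 \left(\left(\left(-3\right) \frac{1}{5}\right)^{2}\right)^{3} = 3 \left(\left(- \frac{3}{5}\right)^{2}\right)^{3} = 3 \left(\frac{9}{25}\right)^{3} = 3 \cdot \frac{729}{15625} = \frac{2187}{15625}$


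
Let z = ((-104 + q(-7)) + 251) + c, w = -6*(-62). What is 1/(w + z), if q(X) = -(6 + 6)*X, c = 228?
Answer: 1/831 ≈ 0.0012034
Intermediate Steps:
q(X) = -12*X
w = 372
z = 459 (z = ((-104 - 12*(-7)) + 251) + 228 = ((-104 + 84) + 251) + 228 = (-20 + 251) + 228 = 231 + 228 = 459)
1/(w + z) = 1/(372 + 459) = 1/831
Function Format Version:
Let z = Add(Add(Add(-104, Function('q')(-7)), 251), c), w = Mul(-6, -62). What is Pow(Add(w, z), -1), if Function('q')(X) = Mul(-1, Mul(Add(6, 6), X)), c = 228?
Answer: Rational(1, 831) ≈ 0.0012034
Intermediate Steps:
Function('q')(X) = Mul(-12, X) (Function('q')(X) = Mul(-1, Mul(12, X)) = Mul(-12, X))
w = 372
z = 459 (z = Add(Add(Add(-104, Mul(-12, -7)), 251), 228) = Add(Add(Add(-104, 84), 251), 228) = Add(Add(-20, 251), 228) = Add(231, 228) = 459)
Pow(Add(w, z), -1) = Pow(Add(372, 459), -1) = Pow(831, -1) = Rational(1, 831)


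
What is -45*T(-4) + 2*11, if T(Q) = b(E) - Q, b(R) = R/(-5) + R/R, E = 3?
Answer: -176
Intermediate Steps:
b(R) = 1 - R/5 (b(R) = R*(-1/5) + 1 = -R/5 + 1 = 1 - R/5)
T(Q) = 2/5 - Q (T(Q) = (1 - 1/5*3) - Q = (1 - 3/5) - Q = 2/5 - Q)
-45*T(-4) + 2*11 = -45*(2/5 - 1*(-4)) + 2*11 = -45*(2/5 + 4) + 22 = -45*22/5 + 22 = -198 + 22 = -176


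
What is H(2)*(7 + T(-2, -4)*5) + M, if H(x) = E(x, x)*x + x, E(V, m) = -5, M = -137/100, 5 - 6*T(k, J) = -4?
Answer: -11737/100 ≈ -117.37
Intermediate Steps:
T(k, J) = 3/2 (T(k, J) = ⅚ - ⅙*(-4) = ⅚ + ⅔ = 3/2)
M = -137/100 (M = -137*1/100 = -137/100 ≈ -1.3700)
H(x) = -4*x (H(x) = -5*x + x = -4*x)
H(2)*(7 + T(-2, -4)*5) + M = (-4*2)*(7 + (3/2)*5) - 137/100 = -8*(7 + 15/2) - 137/100 = -8*29/2 - 137/100 = -116 - 137/100 = -11737/100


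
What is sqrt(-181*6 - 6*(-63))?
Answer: 2*I*sqrt(177) ≈ 26.608*I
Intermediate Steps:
sqrt(-181*6 - 6*(-63)) = sqrt(-1086 + 378) = sqrt(-708) = 2*I*sqrt(177)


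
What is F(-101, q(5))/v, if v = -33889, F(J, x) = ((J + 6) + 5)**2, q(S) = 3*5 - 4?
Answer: -8100/33889 ≈ -0.23902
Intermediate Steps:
q(S) = 11 (q(S) = 15 - 4 = 11)
F(J, x) = (11 + J)**2 (F(J, x) = ((6 + J) + 5)**2 = (11 + J)**2)
F(-101, q(5))/v = (11 - 101)**2/(-33889) = (-90)**2*(-1/33889) = 8100*(-1/33889) = -8100/33889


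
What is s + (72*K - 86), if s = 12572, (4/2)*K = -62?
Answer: 10254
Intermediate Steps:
K = -31 (K = (½)*(-62) = -31)
s + (72*K - 86) = 12572 + (72*(-31) - 86) = 12572 + (-2232 - 86) = 12572 - 2318 = 10254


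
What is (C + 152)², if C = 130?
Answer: 79524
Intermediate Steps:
(C + 152)² = (130 + 152)² = 282² = 79524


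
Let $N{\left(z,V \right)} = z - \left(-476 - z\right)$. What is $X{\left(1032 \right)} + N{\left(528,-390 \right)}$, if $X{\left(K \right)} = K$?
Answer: $2564$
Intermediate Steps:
$N{\left(z,V \right)} = 476 + 2 z$ ($N{\left(z,V \right)} = z + \left(476 + z\right) = 476 + 2 z$)
$X{\left(1032 \right)} + N{\left(528,-390 \right)} = 1032 + \left(476 + 2 \cdot 528\right) = 1032 + \left(476 + 1056\right) = 1032 + 1532 = 2564$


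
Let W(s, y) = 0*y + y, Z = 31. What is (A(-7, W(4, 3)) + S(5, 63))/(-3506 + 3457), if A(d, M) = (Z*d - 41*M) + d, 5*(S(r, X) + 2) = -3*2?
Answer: 1751/245 ≈ 7.1469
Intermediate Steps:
S(r, X) = -16/5 (S(r, X) = -2 + (-3*2)/5 = -2 + (⅕)*(-6) = -2 - 6/5 = -16/5)
W(s, y) = y (W(s, y) = 0 + y = y)
A(d, M) = -41*M + 32*d (A(d, M) = (31*d - 41*M) + d = (-41*M + 31*d) + d = -41*M + 32*d)
(A(-7, W(4, 3)) + S(5, 63))/(-3506 + 3457) = ((-41*3 + 32*(-7)) - 16/5)/(-3506 + 3457) = ((-123 - 224) - 16/5)/(-49) = (-347 - 16/5)*(-1/49) = -1751/5*(-1/49) = 1751/245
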